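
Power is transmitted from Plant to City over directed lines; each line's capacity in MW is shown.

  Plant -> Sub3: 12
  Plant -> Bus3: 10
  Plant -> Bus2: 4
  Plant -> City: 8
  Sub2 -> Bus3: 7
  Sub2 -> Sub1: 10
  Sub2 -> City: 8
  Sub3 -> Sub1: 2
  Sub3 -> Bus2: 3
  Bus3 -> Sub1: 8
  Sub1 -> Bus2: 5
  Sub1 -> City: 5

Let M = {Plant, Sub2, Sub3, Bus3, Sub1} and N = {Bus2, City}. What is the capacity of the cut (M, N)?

Edges leaving {Plant, Sub2, Sub3, Bus3, Sub1}: Plant→Bus2 (4), Plant→City (8), Sub2→City (8), Sub3→Bus2 (3), Sub1→Bus2 (5), Sub1→City (5).
Cut capacity = 4 + 8 + 8 + 3 + 5 + 5 = 33.

33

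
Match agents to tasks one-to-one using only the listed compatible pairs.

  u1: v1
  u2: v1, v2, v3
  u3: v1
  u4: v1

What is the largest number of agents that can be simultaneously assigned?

2

Unit-capacity flow: source→left, listed edges, right→sink; max matching = max flow.
Augmenting path u1→v1 (+1); matched 1.
Augmenting path u2→v2 (+1); matched 2.
No augmenting path remains; maximum matching = 2.
König certificate: {u2, v1} is a vertex cover of size 2 (every listed pair touches it), so no matching can be larger.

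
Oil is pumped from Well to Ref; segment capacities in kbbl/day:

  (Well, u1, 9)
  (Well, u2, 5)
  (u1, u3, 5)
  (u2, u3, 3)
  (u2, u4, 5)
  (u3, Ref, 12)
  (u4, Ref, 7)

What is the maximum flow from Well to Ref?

10

Augment Well→u1→u3→Ref: bottleneck 5, flow now 5.
Augment Well→u2→u3→Ref: bottleneck 3, flow now 8.
Augment Well→u2→u4→Ref: bottleneck 2, flow now 10.
No augmenting path remains; maximum flow = 10.
In the residual graph, reachable from Well: {Well, u1}.
Min-cut edges: Well→u2 (5), u1→u3 (5); capacity 5 + 5 = 10.
This cut is saturated, so no flow can exceed 10.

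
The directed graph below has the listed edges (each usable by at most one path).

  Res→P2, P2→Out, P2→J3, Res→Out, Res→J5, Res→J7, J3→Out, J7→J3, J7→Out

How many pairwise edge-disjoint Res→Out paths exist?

3

Assign every edge capacity 1; by Menger, the answer equals the max flow.
Path Res→Out (+1); total 1.
Path Res→J7→Out (+1); total 2.
Path Res→P2→Out (+1); total 3.
No residual Res→Out path; max flow = 3.
Certifying cut of size 3: {Res→J7, Res→Out, Res→P2}.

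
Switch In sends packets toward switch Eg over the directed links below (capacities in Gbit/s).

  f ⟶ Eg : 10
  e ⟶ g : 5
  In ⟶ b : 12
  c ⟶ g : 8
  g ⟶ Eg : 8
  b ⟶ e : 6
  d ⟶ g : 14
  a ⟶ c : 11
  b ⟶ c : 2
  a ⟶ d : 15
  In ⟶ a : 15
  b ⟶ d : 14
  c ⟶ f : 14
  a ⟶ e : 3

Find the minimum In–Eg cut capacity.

18

Augment In→a→c→f→Eg: bottleneck 10, flow now 10.
Augment In→a→c→g→Eg: bottleneck 1, flow now 11.
Augment In→a→d→g→Eg: bottleneck 4, flow now 15.
Augment In→b→c→g→Eg: bottleneck 2, flow now 17.
Augment In→b→d→g→Eg: bottleneck 1, flow now 18.
No augmenting path remains; maximum flow = 18.
By max-flow min-cut, the minimum cut capacity equals the max flow.
In the residual graph, reachable from In: {In, a, b, c, d, e, f, g}.
Min-cut edges: f→Eg (10), g→Eg (8); capacity 10 + 8 = 18.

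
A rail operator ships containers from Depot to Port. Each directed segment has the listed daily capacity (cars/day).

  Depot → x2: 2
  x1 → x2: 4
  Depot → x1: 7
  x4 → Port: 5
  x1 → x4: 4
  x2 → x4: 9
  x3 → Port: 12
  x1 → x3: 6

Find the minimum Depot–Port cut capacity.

Augment Depot→x1→x3→Port: bottleneck 6, flow now 6.
Augment Depot→x1→x4→Port: bottleneck 1, flow now 7.
Augment Depot→x2→x4→Port: bottleneck 2, flow now 9.
No augmenting path remains; maximum flow = 9.
By max-flow min-cut, the minimum cut capacity equals the max flow.
In the residual graph, reachable from Depot: {Depot}.
Min-cut edges: Depot→x1 (7), Depot→x2 (2); capacity 7 + 2 = 9.

9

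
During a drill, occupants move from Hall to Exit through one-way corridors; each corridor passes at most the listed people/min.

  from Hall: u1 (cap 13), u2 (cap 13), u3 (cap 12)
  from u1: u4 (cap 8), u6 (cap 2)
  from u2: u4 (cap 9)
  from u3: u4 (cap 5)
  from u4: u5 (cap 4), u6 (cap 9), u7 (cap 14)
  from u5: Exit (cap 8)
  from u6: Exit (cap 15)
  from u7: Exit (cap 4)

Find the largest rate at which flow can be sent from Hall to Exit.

Augment Hall→u1→u6→Exit: bottleneck 2, flow now 2.
Augment Hall→u1→u4→u5→Exit: bottleneck 4, flow now 6.
Augment Hall→u1→u4→u6→Exit: bottleneck 4, flow now 10.
Augment Hall→u2→u4→u6→Exit: bottleneck 5, flow now 15.
Augment Hall→u2→u4→u7→Exit: bottleneck 4, flow now 19.
No augmenting path remains; maximum flow = 19.
In the residual graph, reachable from Hall: {Hall, u1, u2, u3, u4, u7}.
Min-cut edges: u1→u6 (2), u4→u5 (4), u4→u6 (9), u7→Exit (4); capacity 2 + 4 + 9 + 4 = 19.
This cut is saturated, so no flow can exceed 19.

19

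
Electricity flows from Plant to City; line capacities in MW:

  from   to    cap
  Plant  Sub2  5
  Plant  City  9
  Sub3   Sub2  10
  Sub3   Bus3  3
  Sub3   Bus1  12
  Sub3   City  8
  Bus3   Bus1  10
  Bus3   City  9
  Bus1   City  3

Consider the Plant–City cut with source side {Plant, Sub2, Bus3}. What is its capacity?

28

Edges leaving {Plant, Sub2, Bus3}: Plant→City (9), Bus3→Bus1 (10), Bus3→City (9).
Cut capacity = 9 + 10 + 9 = 28.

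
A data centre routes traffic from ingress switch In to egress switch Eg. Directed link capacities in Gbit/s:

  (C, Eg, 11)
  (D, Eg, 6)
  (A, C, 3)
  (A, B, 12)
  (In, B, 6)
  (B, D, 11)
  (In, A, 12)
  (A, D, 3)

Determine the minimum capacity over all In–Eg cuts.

9

Augment In→A→C→Eg: bottleneck 3, flow now 3.
Augment In→A→D→Eg: bottleneck 3, flow now 6.
Augment In→B→D→Eg: bottleneck 3, flow now 9.
No augmenting path remains; maximum flow = 9.
By max-flow min-cut, the minimum cut capacity equals the max flow.
In the residual graph, reachable from In: {In, A, B, D}.
Min-cut edges: A→C (3), D→Eg (6); capacity 3 + 6 = 9.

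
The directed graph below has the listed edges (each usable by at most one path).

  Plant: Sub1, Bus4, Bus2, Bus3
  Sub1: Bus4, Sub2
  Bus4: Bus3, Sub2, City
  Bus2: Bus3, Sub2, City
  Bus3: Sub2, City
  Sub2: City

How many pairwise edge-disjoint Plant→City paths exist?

Assign every edge capacity 1; by Menger, the answer equals the max flow.
Path Plant→Bus4→City (+1); total 1.
Path Plant→Bus2→City (+1); total 2.
Path Plant→Bus3→City (+1); total 3.
Path Plant→Sub1→Sub2→City (+1); total 4.
No residual Plant→City path; max flow = 4.
Certifying cut of size 4: {Plant→Bus2, Plant→Bus3, Plant→Bus4, Plant→Sub1}.

4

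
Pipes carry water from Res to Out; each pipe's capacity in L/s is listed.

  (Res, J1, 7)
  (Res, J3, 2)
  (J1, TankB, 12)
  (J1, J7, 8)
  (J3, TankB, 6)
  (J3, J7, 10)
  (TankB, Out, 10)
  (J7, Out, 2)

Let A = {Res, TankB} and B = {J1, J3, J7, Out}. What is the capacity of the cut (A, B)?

Edges leaving {Res, TankB}: Res→J1 (7), Res→J3 (2), TankB→Out (10).
Cut capacity = 7 + 2 + 10 = 19.

19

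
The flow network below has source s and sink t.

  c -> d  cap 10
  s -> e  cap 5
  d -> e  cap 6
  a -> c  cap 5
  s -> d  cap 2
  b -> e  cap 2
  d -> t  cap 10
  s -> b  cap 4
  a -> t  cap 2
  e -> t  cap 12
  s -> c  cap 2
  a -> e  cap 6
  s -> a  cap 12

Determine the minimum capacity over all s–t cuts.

Augment s→a→t: bottleneck 2, flow now 2.
Augment s→d→t: bottleneck 2, flow now 4.
Augment s→e→t: bottleneck 5, flow now 9.
Augment s→a→e→t: bottleneck 6, flow now 15.
Augment s→b→e→t: bottleneck 1, flow now 16.
Augment s→c→d→t: bottleneck 2, flow now 18.
Augment s→a→c→d→t: bottleneck 4, flow now 22.
Augment s→b→e→a→c→d→t: bottleneck 1, flow now 23. (uses reverse residual edge)
No augmenting path remains; maximum flow = 23.
By max-flow min-cut, the minimum cut capacity equals the max flow.
In the residual graph, reachable from s: {s, b}.
Min-cut edges: s→a (12), s→c (2), s→d (2), s→e (5), b→e (2); capacity 12 + 2 + 2 + 5 + 2 = 23.

23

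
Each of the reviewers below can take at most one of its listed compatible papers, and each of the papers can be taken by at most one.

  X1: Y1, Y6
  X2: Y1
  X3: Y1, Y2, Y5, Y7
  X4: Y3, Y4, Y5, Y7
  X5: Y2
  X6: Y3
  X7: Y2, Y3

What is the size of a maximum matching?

6

Unit-capacity flow: source→left, listed edges, right→sink; max matching = max flow.
Augmenting path X1→Y1 (+1); matched 1.
Augmenting path X3→Y2 (+1); matched 2.
Augmenting path X4→Y3 (+1); matched 3.
Augmenting path X2→Y1→X1→Y6 (+1); matched 4.
Augmenting path X5→Y2→X3→Y5 (+1); matched 5.
Augmenting path X6→Y3→X4→Y4 (+1); matched 6.
No augmenting path remains; maximum matching = 6.
König certificate: {X1, X2, X3, X4, Y2, Y3} is a vertex cover of size 6 (every listed pair touches it), so no matching can be larger.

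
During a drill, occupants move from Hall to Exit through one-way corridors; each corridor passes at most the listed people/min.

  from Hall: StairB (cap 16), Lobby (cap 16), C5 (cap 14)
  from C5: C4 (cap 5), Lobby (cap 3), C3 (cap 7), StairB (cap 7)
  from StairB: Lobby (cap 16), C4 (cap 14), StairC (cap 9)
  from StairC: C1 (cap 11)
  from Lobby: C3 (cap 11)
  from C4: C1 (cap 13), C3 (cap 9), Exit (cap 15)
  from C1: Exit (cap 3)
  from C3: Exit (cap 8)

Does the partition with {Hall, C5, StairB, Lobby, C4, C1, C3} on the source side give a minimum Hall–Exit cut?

No — its capacity is 35, but the minimum cut has capacity 26.

Given cut capacity: 9 + 15 + 3 + 8 = 35.
Augment Hall→C5→C4→Exit: bottleneck 5, flow now 5.
Augment Hall→C5→C3→Exit: bottleneck 7, flow now 12.
Augment Hall→StairB→C4→Exit: bottleneck 10, flow now 22.
Augment Hall→Lobby→C3→Exit: bottleneck 1, flow now 23.
Augment Hall→StairB→StairC→C1→Exit: bottleneck 3, flow now 26.
No augmenting path remains; maximum flow = 26.
In the residual graph, reachable from Hall: {Hall, C5, StairB, StairC, Lobby, C4, C1, C3}.
Min-cut edges: C4→Exit (15), C1→Exit (3), C3→Exit (8); capacity 15 + 3 + 8 = 26.
Cut capacity 35 exceeds the max flow 26, so it is not minimum.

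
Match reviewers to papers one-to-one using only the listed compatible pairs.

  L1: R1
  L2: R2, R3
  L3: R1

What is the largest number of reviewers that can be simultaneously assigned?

Unit-capacity flow: source→left, listed edges, right→sink; max matching = max flow.
Augmenting path L1→R1 (+1); matched 1.
Augmenting path L2→R2 (+1); matched 2.
No augmenting path remains; maximum matching = 2.
König certificate: {L2, R1} is a vertex cover of size 2 (every listed pair touches it), so no matching can be larger.

2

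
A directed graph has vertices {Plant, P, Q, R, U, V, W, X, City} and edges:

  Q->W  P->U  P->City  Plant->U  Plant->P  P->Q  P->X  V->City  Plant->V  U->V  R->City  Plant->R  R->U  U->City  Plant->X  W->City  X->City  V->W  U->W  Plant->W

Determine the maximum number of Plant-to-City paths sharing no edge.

6

Assign every edge capacity 1; by Menger, the answer equals the max flow.
Path Plant→P→City (+1); total 1.
Path Plant→R→City (+1); total 2.
Path Plant→U→City (+1); total 3.
Path Plant→V→City (+1); total 4.
Path Plant→W→City (+1); total 5.
Path Plant→X→City (+1); total 6.
No residual Plant→City path; max flow = 6.
Certifying cut of size 6: {Plant→P, Plant→R, Plant→U, Plant→V, Plant→W, Plant→X}.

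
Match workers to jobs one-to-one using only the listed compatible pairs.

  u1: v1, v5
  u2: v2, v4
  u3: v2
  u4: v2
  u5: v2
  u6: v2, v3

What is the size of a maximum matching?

Unit-capacity flow: source→left, listed edges, right→sink; max matching = max flow.
Augmenting path u1→v1 (+1); matched 1.
Augmenting path u2→v2 (+1); matched 2.
Augmenting path u6→v3 (+1); matched 3.
Augmenting path u3→v2→u2→v4 (+1); matched 4.
No augmenting path remains; maximum matching = 4.
König certificate: {u1, u2, u6, v2} is a vertex cover of size 4 (every listed pair touches it), so no matching can be larger.

4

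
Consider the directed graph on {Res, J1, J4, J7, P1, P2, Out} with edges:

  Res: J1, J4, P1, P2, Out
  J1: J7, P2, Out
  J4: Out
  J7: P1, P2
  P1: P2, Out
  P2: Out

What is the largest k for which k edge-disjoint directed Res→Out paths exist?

5

Assign every edge capacity 1; by Menger, the answer equals the max flow.
Path Res→Out (+1); total 1.
Path Res→J1→Out (+1); total 2.
Path Res→J4→Out (+1); total 3.
Path Res→P1→Out (+1); total 4.
Path Res→P2→Out (+1); total 5.
No residual Res→Out path; max flow = 5.
Certifying cut of size 5: {Res→J1, Res→J4, Res→Out, Res→P1, Res→P2}.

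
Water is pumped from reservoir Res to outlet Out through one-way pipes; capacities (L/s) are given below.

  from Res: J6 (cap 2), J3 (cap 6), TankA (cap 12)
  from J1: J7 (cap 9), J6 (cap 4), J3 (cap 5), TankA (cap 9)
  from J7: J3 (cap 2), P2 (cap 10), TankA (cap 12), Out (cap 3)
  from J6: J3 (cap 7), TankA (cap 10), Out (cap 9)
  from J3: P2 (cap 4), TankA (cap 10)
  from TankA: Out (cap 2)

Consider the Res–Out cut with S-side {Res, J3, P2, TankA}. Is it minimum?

Yes — it is a minimum cut (capacity 4).

Given cut capacity: 2 + 2 = 4.
Augment Res→J6→Out: bottleneck 2, flow now 2.
Augment Res→TankA→Out: bottleneck 2, flow now 4.
No augmenting path remains; maximum flow = 4.
Cut capacity 4 equals the max flow, so it is a minimum cut.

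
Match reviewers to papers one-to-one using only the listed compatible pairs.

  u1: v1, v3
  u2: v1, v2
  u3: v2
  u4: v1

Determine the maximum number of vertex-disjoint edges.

Unit-capacity flow: source→left, listed edges, right→sink; max matching = max flow.
Augmenting path u1→v1 (+1); matched 1.
Augmenting path u2→v2 (+1); matched 2.
Augmenting path u4→v1→u1→v3 (+1); matched 3.
No augmenting path remains; maximum matching = 3.
König certificate: {u1, v1, v2} is a vertex cover of size 3 (every listed pair touches it), so no matching can be larger.

3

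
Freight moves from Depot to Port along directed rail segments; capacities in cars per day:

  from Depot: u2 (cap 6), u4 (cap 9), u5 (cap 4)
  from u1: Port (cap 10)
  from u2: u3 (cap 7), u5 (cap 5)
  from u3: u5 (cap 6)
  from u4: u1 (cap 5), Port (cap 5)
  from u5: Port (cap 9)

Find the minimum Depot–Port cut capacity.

Augment Depot→u4→Port: bottleneck 5, flow now 5.
Augment Depot→u5→Port: bottleneck 4, flow now 9.
Augment Depot→u2→u5→Port: bottleneck 5, flow now 14.
Augment Depot→u4→u1→Port: bottleneck 4, flow now 18.
No augmenting path remains; maximum flow = 18.
By max-flow min-cut, the minimum cut capacity equals the max flow.
In the residual graph, reachable from Depot: {Depot, u2, u3, u5}.
Min-cut edges: Depot→u4 (9), u5→Port (9); capacity 9 + 9 = 18.

18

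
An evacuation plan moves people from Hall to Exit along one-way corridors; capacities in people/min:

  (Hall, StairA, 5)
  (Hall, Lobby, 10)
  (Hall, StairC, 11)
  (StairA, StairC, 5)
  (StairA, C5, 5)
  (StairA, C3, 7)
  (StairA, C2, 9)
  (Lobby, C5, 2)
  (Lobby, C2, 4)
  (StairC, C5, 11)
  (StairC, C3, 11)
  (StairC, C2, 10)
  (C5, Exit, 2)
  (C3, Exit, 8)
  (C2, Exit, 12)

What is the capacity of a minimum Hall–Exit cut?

22

Augment Hall→StairA→C5→Exit: bottleneck 2, flow now 2.
Augment Hall→StairA→C3→Exit: bottleneck 3, flow now 5.
Augment Hall→Lobby→C2→Exit: bottleneck 4, flow now 9.
Augment Hall→StairC→C3→Exit: bottleneck 5, flow now 14.
Augment Hall→StairC→C2→Exit: bottleneck 6, flow now 20.
Augment Hall→Lobby→C5→StairA→C2→Exit: bottleneck 2, flow now 22. (uses reverse residual edge)
No augmenting path remains; maximum flow = 22.
By max-flow min-cut, the minimum cut capacity equals the max flow.
In the residual graph, reachable from Hall: {Hall, Lobby}.
Min-cut edges: Hall→StairA (5), Hall→StairC (11), Lobby→C5 (2), Lobby→C2 (4); capacity 5 + 11 + 2 + 4 = 22.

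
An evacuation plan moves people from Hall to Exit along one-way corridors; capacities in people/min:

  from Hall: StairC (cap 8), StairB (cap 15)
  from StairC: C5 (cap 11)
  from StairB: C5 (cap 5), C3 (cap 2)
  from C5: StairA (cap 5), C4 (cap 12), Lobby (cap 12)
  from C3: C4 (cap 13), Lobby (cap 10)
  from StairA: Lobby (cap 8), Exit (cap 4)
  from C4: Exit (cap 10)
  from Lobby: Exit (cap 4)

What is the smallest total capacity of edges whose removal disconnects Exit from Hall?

15

Augment Hall→StairC→C5→StairA→Exit: bottleneck 4, flow now 4.
Augment Hall→StairC→C5→C4→Exit: bottleneck 4, flow now 8.
Augment Hall→StairB→C5→C4→Exit: bottleneck 5, flow now 13.
Augment Hall→StairB→C3→C4→Exit: bottleneck 1, flow now 14.
Augment Hall→StairB→C3→Lobby→Exit: bottleneck 1, flow now 15.
No augmenting path remains; maximum flow = 15.
By max-flow min-cut, the minimum cut capacity equals the max flow.
In the residual graph, reachable from Hall: {Hall, StairB}.
Min-cut edges: Hall→StairC (8), StairB→C5 (5), StairB→C3 (2); capacity 8 + 5 + 2 = 15.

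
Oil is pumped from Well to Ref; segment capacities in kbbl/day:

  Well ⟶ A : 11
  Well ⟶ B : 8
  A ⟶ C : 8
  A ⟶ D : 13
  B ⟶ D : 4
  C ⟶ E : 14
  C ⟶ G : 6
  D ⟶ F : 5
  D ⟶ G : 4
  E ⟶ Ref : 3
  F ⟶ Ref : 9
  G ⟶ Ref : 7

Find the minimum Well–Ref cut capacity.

15

Augment Well→A→C→E→Ref: bottleneck 3, flow now 3.
Augment Well→A→C→G→Ref: bottleneck 5, flow now 8.
Augment Well→A→D→F→Ref: bottleneck 3, flow now 11.
Augment Well→B→D→F→Ref: bottleneck 2, flow now 13.
Augment Well→B→D→G→Ref: bottleneck 2, flow now 15.
No augmenting path remains; maximum flow = 15.
By max-flow min-cut, the minimum cut capacity equals the max flow.
In the residual graph, reachable from Well: {Well, B}.
Min-cut edges: Well→A (11), B→D (4); capacity 11 + 4 = 15.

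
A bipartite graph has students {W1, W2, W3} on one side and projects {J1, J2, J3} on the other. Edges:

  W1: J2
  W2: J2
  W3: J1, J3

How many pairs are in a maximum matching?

2

Unit-capacity flow: source→left, listed edges, right→sink; max matching = max flow.
Augmenting path W1→J2 (+1); matched 1.
Augmenting path W3→J1 (+1); matched 2.
No augmenting path remains; maximum matching = 2.
König certificate: {W3, J2} is a vertex cover of size 2 (every listed pair touches it), so no matching can be larger.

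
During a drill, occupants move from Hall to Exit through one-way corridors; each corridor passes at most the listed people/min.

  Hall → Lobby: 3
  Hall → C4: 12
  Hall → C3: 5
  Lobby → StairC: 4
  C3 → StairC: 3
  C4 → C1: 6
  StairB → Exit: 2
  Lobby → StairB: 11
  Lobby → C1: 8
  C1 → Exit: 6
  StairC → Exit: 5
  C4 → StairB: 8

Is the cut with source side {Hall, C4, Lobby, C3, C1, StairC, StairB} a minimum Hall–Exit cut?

Given cut capacity: 6 + 5 + 2 = 13.
Augment Hall→C4→C1→Exit: bottleneck 6, flow now 6.
Augment Hall→C4→StairB→Exit: bottleneck 2, flow now 8.
Augment Hall→Lobby→StairC→Exit: bottleneck 3, flow now 11.
Augment Hall→C3→StairC→Exit: bottleneck 2, flow now 13.
No augmenting path remains; maximum flow = 13.
Cut capacity 13 equals the max flow, so it is a minimum cut.

Yes — it is a minimum cut (capacity 13).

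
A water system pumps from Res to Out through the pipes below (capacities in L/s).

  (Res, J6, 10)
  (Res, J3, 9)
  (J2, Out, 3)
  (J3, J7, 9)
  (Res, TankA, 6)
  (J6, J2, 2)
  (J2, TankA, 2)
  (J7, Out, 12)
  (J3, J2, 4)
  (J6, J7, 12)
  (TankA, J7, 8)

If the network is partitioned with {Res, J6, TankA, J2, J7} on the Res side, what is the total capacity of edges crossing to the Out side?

Edges leaving {Res, J6, TankA, J2, J7}: Res→J3 (9), J2→Out (3), J7→Out (12).
Cut capacity = 9 + 3 + 12 = 24.

24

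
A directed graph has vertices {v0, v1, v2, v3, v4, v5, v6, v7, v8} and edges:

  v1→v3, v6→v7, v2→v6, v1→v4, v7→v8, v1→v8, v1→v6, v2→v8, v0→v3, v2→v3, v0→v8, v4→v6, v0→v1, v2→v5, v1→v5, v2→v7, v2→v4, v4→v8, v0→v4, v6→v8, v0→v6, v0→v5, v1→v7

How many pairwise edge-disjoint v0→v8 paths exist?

Assign every edge capacity 1; by Menger, the answer equals the max flow.
Path v0→v8 (+1); total 1.
Path v0→v1→v8 (+1); total 2.
Path v0→v4→v8 (+1); total 3.
Path v0→v6→v8 (+1); total 4.
No residual v0→v8 path; max flow = 4.
Certifying cut of size 4: {v0→v1, v0→v4, v0→v6, v0→v8}.

4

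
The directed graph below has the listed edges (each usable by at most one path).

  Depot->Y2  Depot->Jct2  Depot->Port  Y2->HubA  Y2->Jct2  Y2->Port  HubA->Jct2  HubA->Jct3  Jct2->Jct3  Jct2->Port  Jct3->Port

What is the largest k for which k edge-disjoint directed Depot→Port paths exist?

Assign every edge capacity 1; by Menger, the answer equals the max flow.
Path Depot→Port (+1); total 1.
Path Depot→Y2→Port (+1); total 2.
Path Depot→Jct2→Port (+1); total 3.
No residual Depot→Port path; max flow = 3.
Certifying cut of size 3: {Depot→Jct2, Depot→Port, Depot→Y2}.

3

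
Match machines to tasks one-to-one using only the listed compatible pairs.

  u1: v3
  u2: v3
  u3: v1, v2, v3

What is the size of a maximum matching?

2

Unit-capacity flow: source→left, listed edges, right→sink; max matching = max flow.
Augmenting path u1→v3 (+1); matched 1.
Augmenting path u3→v1 (+1); matched 2.
No augmenting path remains; maximum matching = 2.
König certificate: {u3, v3} is a vertex cover of size 2 (every listed pair touches it), so no matching can be larger.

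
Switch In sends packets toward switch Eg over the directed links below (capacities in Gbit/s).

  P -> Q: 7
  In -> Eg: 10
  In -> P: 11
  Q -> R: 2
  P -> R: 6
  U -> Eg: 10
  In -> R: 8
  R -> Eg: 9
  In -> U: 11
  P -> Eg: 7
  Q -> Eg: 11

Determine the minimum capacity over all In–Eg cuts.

39

Augment In→Eg: bottleneck 10, flow now 10.
Augment In→P→Eg: bottleneck 7, flow now 17.
Augment In→R→Eg: bottleneck 8, flow now 25.
Augment In→U→Eg: bottleneck 10, flow now 35.
Augment In→P→Q→Eg: bottleneck 4, flow now 39.
No augmenting path remains; maximum flow = 39.
By max-flow min-cut, the minimum cut capacity equals the max flow.
In the residual graph, reachable from In: {In, U}.
Min-cut edges: In→P (11), In→R (8), In→Eg (10), U→Eg (10); capacity 11 + 8 + 10 + 10 = 39.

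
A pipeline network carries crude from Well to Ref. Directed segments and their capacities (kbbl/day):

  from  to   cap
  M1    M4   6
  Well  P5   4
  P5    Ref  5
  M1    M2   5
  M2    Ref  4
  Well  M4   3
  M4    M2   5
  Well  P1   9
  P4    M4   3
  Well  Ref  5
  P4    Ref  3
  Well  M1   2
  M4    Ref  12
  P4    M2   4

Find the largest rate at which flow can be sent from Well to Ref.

14

Augment Well→Ref: bottleneck 5, flow now 5.
Augment Well→M4→Ref: bottleneck 3, flow now 8.
Augment Well→P5→Ref: bottleneck 4, flow now 12.
Augment Well→M1→M4→Ref: bottleneck 2, flow now 14.
No augmenting path remains; maximum flow = 14.
In the residual graph, reachable from Well: {Well, P1}.
Min-cut edges: Well→M4 (3), Well→M1 (2), Well→P5 (4), Well→Ref (5); capacity 3 + 2 + 4 + 5 = 14.
This cut is saturated, so no flow can exceed 14.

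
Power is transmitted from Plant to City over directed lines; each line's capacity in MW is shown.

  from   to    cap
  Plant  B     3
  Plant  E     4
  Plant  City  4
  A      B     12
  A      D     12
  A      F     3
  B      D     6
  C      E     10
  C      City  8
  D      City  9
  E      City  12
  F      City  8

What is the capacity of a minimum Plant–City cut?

11

Augment Plant→City: bottleneck 4, flow now 4.
Augment Plant→E→City: bottleneck 4, flow now 8.
Augment Plant→B→D→City: bottleneck 3, flow now 11.
No augmenting path remains; maximum flow = 11.
By max-flow min-cut, the minimum cut capacity equals the max flow.
In the residual graph, reachable from Plant: {Plant}.
Min-cut edges: Plant→B (3), Plant→E (4), Plant→City (4); capacity 3 + 4 + 4 = 11.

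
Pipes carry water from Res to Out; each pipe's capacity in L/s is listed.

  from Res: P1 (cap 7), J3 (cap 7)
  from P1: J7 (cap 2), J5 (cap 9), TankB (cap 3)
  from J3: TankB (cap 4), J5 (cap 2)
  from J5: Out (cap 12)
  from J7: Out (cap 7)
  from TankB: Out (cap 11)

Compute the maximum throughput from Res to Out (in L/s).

13

Augment Res→P1→J5→Out: bottleneck 7, flow now 7.
Augment Res→J3→J5→Out: bottleneck 2, flow now 9.
Augment Res→J3→TankB→Out: bottleneck 4, flow now 13.
No augmenting path remains; maximum flow = 13.
In the residual graph, reachable from Res: {Res, J3}.
Min-cut edges: Res→P1 (7), J3→J5 (2), J3→TankB (4); capacity 7 + 2 + 4 = 13.
This cut is saturated, so no flow can exceed 13.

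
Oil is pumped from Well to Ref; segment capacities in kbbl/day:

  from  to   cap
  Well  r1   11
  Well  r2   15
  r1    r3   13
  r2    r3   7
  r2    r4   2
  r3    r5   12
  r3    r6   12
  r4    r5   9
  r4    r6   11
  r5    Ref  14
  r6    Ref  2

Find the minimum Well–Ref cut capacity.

Augment Well→r1→r3→r5→Ref: bottleneck 11, flow now 11.
Augment Well→r2→r3→r5→Ref: bottleneck 1, flow now 12.
Augment Well→r2→r3→r6→Ref: bottleneck 2, flow now 14.
Augment Well→r2→r4→r5→Ref: bottleneck 2, flow now 16.
No augmenting path remains; maximum flow = 16.
By max-flow min-cut, the minimum cut capacity equals the max flow.
In the residual graph, reachable from Well: {Well, r1, r2, r3, r6}.
Min-cut edges: r2→r4 (2), r3→r5 (12), r6→Ref (2); capacity 2 + 12 + 2 = 16.

16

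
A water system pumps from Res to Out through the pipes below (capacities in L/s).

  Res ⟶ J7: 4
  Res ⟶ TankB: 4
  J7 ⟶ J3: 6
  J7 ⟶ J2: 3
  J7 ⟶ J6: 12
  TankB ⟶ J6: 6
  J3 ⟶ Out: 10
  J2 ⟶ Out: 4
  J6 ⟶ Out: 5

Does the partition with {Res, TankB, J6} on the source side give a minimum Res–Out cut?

No — its capacity is 9, but the minimum cut has capacity 8.

Given cut capacity: 4 + 5 = 9.
Augment Res→J7→J3→Out: bottleneck 4, flow now 4.
Augment Res→TankB→J6→Out: bottleneck 4, flow now 8.
No augmenting path remains; maximum flow = 8.
In the residual graph, reachable from Res: {Res}.
Min-cut edges: Res→J7 (4), Res→TankB (4); capacity 4 + 4 = 8.
Cut capacity 9 exceeds the max flow 8, so it is not minimum.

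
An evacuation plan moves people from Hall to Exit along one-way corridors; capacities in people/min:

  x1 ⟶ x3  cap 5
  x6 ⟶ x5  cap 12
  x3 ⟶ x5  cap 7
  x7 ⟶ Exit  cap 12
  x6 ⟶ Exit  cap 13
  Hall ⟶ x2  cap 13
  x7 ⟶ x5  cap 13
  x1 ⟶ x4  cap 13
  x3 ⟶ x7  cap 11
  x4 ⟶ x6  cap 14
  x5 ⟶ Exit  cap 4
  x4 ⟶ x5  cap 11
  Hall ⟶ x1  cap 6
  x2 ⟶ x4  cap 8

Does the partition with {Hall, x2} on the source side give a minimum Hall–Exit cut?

Given cut capacity: 6 + 8 = 14.
Augment Hall→x1→x3→x5→Exit: bottleneck 4, flow now 4.
Augment Hall→x1→x3→x7→Exit: bottleneck 1, flow now 5.
Augment Hall→x1→x4→x6→Exit: bottleneck 1, flow now 6.
Augment Hall→x2→x4→x6→Exit: bottleneck 8, flow now 14.
No augmenting path remains; maximum flow = 14.
Cut capacity 14 equals the max flow, so it is a minimum cut.

Yes — it is a minimum cut (capacity 14).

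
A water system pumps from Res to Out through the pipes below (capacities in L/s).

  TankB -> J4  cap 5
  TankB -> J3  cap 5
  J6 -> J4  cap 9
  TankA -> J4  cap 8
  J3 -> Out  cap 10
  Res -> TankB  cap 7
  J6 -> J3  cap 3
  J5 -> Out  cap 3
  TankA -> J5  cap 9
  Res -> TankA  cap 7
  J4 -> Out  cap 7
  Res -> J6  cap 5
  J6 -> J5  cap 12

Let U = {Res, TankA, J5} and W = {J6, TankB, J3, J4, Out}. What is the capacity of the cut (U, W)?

23

Edges leaving {Res, TankA, J5}: Res→J6 (5), Res→TankB (7), TankA→J4 (8), J5→Out (3).
Cut capacity = 5 + 7 + 8 + 3 = 23.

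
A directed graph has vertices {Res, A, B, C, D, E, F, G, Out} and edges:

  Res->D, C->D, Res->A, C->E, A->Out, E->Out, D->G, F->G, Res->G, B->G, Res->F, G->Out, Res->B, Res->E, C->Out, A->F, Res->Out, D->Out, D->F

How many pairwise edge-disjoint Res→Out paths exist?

Assign every edge capacity 1; by Menger, the answer equals the max flow.
Path Res→Out (+1); total 1.
Path Res→A→Out (+1); total 2.
Path Res→D→Out (+1); total 3.
Path Res→E→Out (+1); total 4.
Path Res→G→Out (+1); total 5.
No residual Res→Out path; max flow = 5.
Certifying cut of size 5: {G→Out, Res→A, Res→D, Res→E, Res→Out}.

5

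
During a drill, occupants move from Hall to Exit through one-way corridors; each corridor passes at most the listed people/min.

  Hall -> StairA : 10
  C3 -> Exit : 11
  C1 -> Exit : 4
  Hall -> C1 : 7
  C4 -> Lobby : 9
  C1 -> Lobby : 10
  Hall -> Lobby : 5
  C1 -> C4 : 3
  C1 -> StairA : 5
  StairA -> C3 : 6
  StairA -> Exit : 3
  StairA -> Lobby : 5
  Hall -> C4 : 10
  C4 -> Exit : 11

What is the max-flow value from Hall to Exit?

24

Augment Hall→C1→Exit: bottleneck 4, flow now 4.
Augment Hall→C4→Exit: bottleneck 10, flow now 14.
Augment Hall→StairA→Exit: bottleneck 3, flow now 17.
Augment Hall→C1→C4→Exit: bottleneck 1, flow now 18.
Augment Hall→StairA→C3→Exit: bottleneck 6, flow now 24.
No augmenting path remains; maximum flow = 24.
In the residual graph, reachable from Hall: {Hall, C1, C4, StairA, Lobby}.
Min-cut edges: C1→Exit (4), C4→Exit (11), StairA→C3 (6), StairA→Exit (3); capacity 4 + 11 + 6 + 3 = 24.
This cut is saturated, so no flow can exceed 24.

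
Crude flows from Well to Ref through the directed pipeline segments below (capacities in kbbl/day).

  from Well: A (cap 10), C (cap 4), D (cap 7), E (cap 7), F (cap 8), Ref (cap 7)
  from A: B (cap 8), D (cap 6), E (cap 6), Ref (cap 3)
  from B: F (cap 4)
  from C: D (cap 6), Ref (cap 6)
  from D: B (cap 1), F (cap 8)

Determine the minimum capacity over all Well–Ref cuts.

Augment Well→Ref: bottleneck 7, flow now 7.
Augment Well→A→Ref: bottleneck 3, flow now 10.
Augment Well→C→Ref: bottleneck 4, flow now 14.
No augmenting path remains; maximum flow = 14.
By max-flow min-cut, the minimum cut capacity equals the max flow.
In the residual graph, reachable from Well: {Well, A, B, D, E, F}.
Min-cut edges: Well→C (4), Well→Ref (7), A→Ref (3); capacity 4 + 7 + 3 = 14.

14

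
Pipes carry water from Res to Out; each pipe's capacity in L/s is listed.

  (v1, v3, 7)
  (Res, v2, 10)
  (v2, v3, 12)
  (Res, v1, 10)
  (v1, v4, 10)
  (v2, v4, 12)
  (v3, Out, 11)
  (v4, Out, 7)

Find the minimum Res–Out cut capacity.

Augment Res→v1→v3→Out: bottleneck 7, flow now 7.
Augment Res→v1→v4→Out: bottleneck 3, flow now 10.
Augment Res→v2→v3→Out: bottleneck 4, flow now 14.
Augment Res→v2→v4→Out: bottleneck 4, flow now 18.
No augmenting path remains; maximum flow = 18.
By max-flow min-cut, the minimum cut capacity equals the max flow.
In the residual graph, reachable from Res: {Res, v1, v2, v3, v4}.
Min-cut edges: v3→Out (11), v4→Out (7); capacity 11 + 7 = 18.

18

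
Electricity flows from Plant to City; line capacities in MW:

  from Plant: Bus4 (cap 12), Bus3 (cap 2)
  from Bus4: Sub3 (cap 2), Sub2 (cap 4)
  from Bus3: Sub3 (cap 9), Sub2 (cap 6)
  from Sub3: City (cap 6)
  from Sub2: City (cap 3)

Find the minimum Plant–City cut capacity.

7

Augment Plant→Bus4→Sub3→City: bottleneck 2, flow now 2.
Augment Plant→Bus4→Sub2→City: bottleneck 3, flow now 5.
Augment Plant→Bus3→Sub3→City: bottleneck 2, flow now 7.
No augmenting path remains; maximum flow = 7.
By max-flow min-cut, the minimum cut capacity equals the max flow.
In the residual graph, reachable from Plant: {Plant, Bus4, Sub2}.
Min-cut edges: Plant→Bus3 (2), Bus4→Sub3 (2), Sub2→City (3); capacity 2 + 2 + 3 = 7.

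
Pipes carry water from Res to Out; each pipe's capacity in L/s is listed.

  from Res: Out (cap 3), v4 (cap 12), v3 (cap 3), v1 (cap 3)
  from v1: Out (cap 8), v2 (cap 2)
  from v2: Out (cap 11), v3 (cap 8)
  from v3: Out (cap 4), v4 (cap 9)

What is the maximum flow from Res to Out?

Augment Res→Out: bottleneck 3, flow now 3.
Augment Res→v1→Out: bottleneck 3, flow now 6.
Augment Res→v3→Out: bottleneck 3, flow now 9.
No augmenting path remains; maximum flow = 9.
In the residual graph, reachable from Res: {Res, v4}.
Min-cut edges: Res→v1 (3), Res→v3 (3), Res→Out (3); capacity 3 + 3 + 3 = 9.
This cut is saturated, so no flow can exceed 9.

9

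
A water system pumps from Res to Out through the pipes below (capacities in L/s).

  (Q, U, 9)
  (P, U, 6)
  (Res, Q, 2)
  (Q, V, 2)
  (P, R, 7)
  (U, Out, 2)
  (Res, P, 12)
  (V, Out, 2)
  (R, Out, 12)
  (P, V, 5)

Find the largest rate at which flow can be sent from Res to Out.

11

Augment Res→P→R→Out: bottleneck 7, flow now 7.
Augment Res→P→U→Out: bottleneck 2, flow now 9.
Augment Res→P→V→Out: bottleneck 2, flow now 11.
No augmenting path remains; maximum flow = 11.
In the residual graph, reachable from Res: {Res, P, Q, U, V}.
Min-cut edges: P→R (7), U→Out (2), V→Out (2); capacity 7 + 2 + 2 = 11.
This cut is saturated, so no flow can exceed 11.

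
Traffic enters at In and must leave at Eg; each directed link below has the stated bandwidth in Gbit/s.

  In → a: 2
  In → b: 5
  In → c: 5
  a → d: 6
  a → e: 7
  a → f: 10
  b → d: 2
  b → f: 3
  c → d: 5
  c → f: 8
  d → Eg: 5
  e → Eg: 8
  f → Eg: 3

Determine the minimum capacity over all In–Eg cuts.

10

Augment In→a→d→Eg: bottleneck 2, flow now 2.
Augment In→b→d→Eg: bottleneck 2, flow now 4.
Augment In→b→f→Eg: bottleneck 3, flow now 7.
Augment In→c→d→Eg: bottleneck 1, flow now 8.
Augment In→c→d→a→e→Eg: bottleneck 2, flow now 10. (uses reverse residual edge)
No augmenting path remains; maximum flow = 10.
By max-flow min-cut, the minimum cut capacity equals the max flow.
In the residual graph, reachable from In: {In, b, c, d, f}.
Min-cut edges: In→a (2), d→Eg (5), f→Eg (3); capacity 2 + 5 + 3 = 10.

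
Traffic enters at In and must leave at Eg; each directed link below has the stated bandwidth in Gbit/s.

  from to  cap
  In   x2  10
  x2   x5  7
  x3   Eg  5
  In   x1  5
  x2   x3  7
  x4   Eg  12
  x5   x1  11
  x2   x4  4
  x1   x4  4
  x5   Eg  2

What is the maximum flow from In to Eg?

14

Augment In→x1→x4→Eg: bottleneck 4, flow now 4.
Augment In→x2→x3→Eg: bottleneck 5, flow now 9.
Augment In→x2→x4→Eg: bottleneck 4, flow now 13.
Augment In→x2→x5→Eg: bottleneck 1, flow now 14.
No augmenting path remains; maximum flow = 14.
In the residual graph, reachable from In: {In, x1}.
Min-cut edges: In→x2 (10), x1→x4 (4); capacity 10 + 4 = 14.
This cut is saturated, so no flow can exceed 14.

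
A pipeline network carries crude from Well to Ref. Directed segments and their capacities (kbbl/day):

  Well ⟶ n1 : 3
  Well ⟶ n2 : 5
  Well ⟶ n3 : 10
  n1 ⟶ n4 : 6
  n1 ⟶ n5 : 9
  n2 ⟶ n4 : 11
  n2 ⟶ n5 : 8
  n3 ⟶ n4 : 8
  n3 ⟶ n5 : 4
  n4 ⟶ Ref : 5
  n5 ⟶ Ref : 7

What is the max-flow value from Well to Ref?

Augment Well→n1→n4→Ref: bottleneck 3, flow now 3.
Augment Well→n2→n4→Ref: bottleneck 2, flow now 5.
Augment Well→n2→n5→Ref: bottleneck 3, flow now 8.
Augment Well→n3→n5→Ref: bottleneck 4, flow now 12.
No augmenting path remains; maximum flow = 12.
In the residual graph, reachable from Well: {Well, n1, n2, n3, n4, n5}.
Min-cut edges: n4→Ref (5), n5→Ref (7); capacity 5 + 7 = 12.
This cut is saturated, so no flow can exceed 12.

12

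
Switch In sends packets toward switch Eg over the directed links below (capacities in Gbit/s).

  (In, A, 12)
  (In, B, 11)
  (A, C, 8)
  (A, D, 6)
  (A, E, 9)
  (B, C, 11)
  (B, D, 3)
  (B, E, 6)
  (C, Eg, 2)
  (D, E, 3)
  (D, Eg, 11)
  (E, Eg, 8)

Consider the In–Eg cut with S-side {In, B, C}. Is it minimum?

No — its capacity is 23, but the minimum cut has capacity 19.

Given cut capacity: 12 + 3 + 6 + 2 = 23.
Augment In→A→C→Eg: bottleneck 2, flow now 2.
Augment In→A→D→Eg: bottleneck 6, flow now 8.
Augment In→A→E→Eg: bottleneck 4, flow now 12.
Augment In→B→D→Eg: bottleneck 3, flow now 15.
Augment In→B→E→Eg: bottleneck 4, flow now 19.
No augmenting path remains; maximum flow = 19.
In the residual graph, reachable from In: {In, A, B, C, E}.
Min-cut edges: A→D (6), B→D (3), C→Eg (2), E→Eg (8); capacity 6 + 3 + 2 + 8 = 19.
Cut capacity 23 exceeds the max flow 19, so it is not minimum.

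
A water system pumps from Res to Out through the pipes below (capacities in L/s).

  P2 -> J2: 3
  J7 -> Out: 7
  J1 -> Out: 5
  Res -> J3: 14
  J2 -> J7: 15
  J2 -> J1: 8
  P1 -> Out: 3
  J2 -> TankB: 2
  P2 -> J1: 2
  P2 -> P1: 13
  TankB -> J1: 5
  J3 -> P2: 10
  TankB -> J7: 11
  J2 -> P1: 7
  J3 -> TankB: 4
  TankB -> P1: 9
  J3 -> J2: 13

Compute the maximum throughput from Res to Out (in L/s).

Augment Res→J3→TankB→J7→Out: bottleneck 4, flow now 4.
Augment Res→J3→P2→J1→Out: bottleneck 2, flow now 6.
Augment Res→J3→P2→P1→Out: bottleneck 3, flow now 9.
Augment Res→J3→J2→J7→Out: bottleneck 3, flow now 12.
Augment Res→J3→J2→J1→Out: bottleneck 2, flow now 14.
No augmenting path remains; maximum flow = 14.
In the residual graph, reachable from Res: {Res}.
Min-cut edges: Res→J3 (14); capacity 14 = 14.
This cut is saturated, so no flow can exceed 14.

14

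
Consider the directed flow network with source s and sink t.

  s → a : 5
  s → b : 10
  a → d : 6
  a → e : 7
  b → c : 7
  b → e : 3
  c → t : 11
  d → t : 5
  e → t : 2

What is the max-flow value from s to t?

Augment s→a→d→t: bottleneck 5, flow now 5.
Augment s→b→c→t: bottleneck 7, flow now 12.
Augment s→b→e→t: bottleneck 2, flow now 14.
No augmenting path remains; maximum flow = 14.
In the residual graph, reachable from s: {s, b, e}.
Min-cut edges: s→a (5), b→c (7), e→t (2); capacity 5 + 7 + 2 = 14.
This cut is saturated, so no flow can exceed 14.

14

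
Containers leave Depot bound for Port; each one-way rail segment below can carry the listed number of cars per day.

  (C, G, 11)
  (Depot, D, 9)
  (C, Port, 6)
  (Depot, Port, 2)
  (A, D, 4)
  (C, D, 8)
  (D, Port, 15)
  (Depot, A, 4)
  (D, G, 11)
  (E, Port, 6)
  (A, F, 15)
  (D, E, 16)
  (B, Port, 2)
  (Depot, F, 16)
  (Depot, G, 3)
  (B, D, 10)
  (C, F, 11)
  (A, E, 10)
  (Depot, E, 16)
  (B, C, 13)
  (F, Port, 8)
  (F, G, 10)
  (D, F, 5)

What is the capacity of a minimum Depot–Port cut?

29

Augment Depot→Port: bottleneck 2, flow now 2.
Augment Depot→D→Port: bottleneck 9, flow now 11.
Augment Depot→E→Port: bottleneck 6, flow now 17.
Augment Depot→F→Port: bottleneck 8, flow now 25.
Augment Depot→A→D→Port: bottleneck 4, flow now 29.
No augmenting path remains; maximum flow = 29.
By max-flow min-cut, the minimum cut capacity equals the max flow.
In the residual graph, reachable from Depot: {Depot, E, F, G}.
Min-cut edges: Depot→A (4), Depot→D (9), Depot→Port (2), E→Port (6), F→Port (8); capacity 4 + 9 + 2 + 6 + 8 = 29.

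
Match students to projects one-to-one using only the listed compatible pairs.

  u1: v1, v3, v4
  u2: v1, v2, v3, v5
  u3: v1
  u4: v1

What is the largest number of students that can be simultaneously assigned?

3

Unit-capacity flow: source→left, listed edges, right→sink; max matching = max flow.
Augmenting path u1→v1 (+1); matched 1.
Augmenting path u2→v2 (+1); matched 2.
Augmenting path u3→v1→u1→v3 (+1); matched 3.
No augmenting path remains; maximum matching = 3.
König certificate: {u1, u2, v1} is a vertex cover of size 3 (every listed pair touches it), so no matching can be larger.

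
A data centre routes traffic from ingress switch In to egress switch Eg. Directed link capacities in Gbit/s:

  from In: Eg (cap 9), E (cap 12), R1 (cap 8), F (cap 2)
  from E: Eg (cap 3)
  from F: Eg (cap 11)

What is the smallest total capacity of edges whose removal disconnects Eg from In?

Augment In→Eg: bottleneck 9, flow now 9.
Augment In→E→Eg: bottleneck 3, flow now 12.
Augment In→F→Eg: bottleneck 2, flow now 14.
No augmenting path remains; maximum flow = 14.
By max-flow min-cut, the minimum cut capacity equals the max flow.
In the residual graph, reachable from In: {In, E, R1}.
Min-cut edges: In→F (2), In→Eg (9), E→Eg (3); capacity 2 + 9 + 3 = 14.

14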